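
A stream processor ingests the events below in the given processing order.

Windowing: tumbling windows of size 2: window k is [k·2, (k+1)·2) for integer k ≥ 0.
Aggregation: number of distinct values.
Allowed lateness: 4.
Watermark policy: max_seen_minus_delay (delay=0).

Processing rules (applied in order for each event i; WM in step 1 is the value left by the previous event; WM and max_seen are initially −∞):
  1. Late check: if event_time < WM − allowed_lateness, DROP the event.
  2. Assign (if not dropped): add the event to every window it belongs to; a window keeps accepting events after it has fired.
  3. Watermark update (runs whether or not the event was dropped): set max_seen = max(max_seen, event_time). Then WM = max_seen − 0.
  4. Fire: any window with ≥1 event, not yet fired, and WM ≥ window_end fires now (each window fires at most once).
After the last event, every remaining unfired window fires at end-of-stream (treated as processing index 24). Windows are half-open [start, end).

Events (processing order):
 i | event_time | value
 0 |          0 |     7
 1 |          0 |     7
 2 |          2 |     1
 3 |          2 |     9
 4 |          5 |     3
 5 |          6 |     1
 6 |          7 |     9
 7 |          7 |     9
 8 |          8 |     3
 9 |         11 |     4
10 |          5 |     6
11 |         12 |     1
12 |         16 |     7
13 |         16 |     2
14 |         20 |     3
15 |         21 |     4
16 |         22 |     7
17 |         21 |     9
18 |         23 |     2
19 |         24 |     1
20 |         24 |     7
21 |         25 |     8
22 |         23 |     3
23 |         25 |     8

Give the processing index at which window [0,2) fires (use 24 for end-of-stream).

i=0 t=0 v=7: → [0,2); WM=0
i=1 t=0 v=7: → [0,2); WM=0
i=2 t=2 v=1: → [2,4); WM=2; [0,2) fires=1
i=3 t=2 v=9: → [2,4); WM=2
i=4 t=5 v=3: → [4,6); WM=5; [2,4) fires=2
i=5 t=6 v=1: → [6,8); WM=6; [4,6) fires=1
i=6 t=7 v=9: → [6,8); WM=7
i=7 t=7 v=9: → [6,8); WM=7
i=8 t=8 v=3: → [8,10); WM=8; [6,8) fires=2
i=9 t=11 v=4: → [10,12); WM=11; [8,10) fires=1
i=10 t=5 v=6: DROP (t<11-4); WM=11
i=11 t=12 v=1: → [12,14); WM=12; [10,12) fires=1
i=12 t=16 v=7: → [16,18); WM=16; [12,14) fires=1
i=13 t=16 v=2: → [16,18); WM=16
i=14 t=20 v=3: → [20,22); WM=20; [16,18) fires=2
i=15 t=21 v=4: → [20,22); WM=21
i=16 t=22 v=7: → [22,24); WM=22; [20,22) fires=2
i=17 t=21 v=9: → [20,22); WM=22
i=18 t=23 v=2: → [22,24); WM=23
i=19 t=24 v=1: → [24,26); WM=24; [22,24) fires=2
i=20 t=24 v=7: → [24,26); WM=24
i=21 t=25 v=8: → [24,26); WM=25
i=22 t=23 v=3: → [22,24); WM=25
i=23 t=25 v=8: → [24,26); WM=25

2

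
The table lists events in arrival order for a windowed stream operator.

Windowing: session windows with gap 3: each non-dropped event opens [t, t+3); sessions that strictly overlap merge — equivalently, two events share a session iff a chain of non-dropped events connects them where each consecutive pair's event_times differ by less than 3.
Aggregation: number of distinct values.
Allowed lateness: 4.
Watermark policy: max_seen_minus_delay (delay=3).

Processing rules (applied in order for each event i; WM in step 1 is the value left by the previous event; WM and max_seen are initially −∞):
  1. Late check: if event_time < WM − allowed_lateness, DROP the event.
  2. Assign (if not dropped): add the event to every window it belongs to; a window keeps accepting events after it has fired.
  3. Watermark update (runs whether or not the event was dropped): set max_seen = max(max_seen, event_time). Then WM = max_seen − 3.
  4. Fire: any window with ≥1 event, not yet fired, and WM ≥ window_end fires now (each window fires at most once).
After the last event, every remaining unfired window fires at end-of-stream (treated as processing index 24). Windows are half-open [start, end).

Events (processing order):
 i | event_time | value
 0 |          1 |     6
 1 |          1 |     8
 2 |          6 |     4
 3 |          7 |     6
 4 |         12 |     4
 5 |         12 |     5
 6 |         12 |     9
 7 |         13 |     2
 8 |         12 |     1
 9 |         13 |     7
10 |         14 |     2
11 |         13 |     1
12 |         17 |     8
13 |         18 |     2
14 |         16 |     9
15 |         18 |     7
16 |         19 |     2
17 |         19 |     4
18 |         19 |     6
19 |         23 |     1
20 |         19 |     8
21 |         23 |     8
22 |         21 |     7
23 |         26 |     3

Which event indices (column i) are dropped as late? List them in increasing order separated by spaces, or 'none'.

i=0 t=1 v=6: → [1,4); WM=-2
i=1 t=1 v=8: → [1,4); WM=-2
i=2 t=6 v=4: → [6,9); WM=3
i=3 t=7 v=6: → [6,10); WM=4
i=4 t=12 v=4: → [12,15); WM=9
i=5 t=12 v=5: → [12,15); WM=9
i=6 t=12 v=9: → [12,15); WM=9
i=7 t=13 v=2: → [12,16); WM=10
i=8 t=12 v=1: → [12,16); WM=10
i=9 t=13 v=7: → [12,16); WM=10
i=10 t=14 v=2: → [12,17); WM=11
i=11 t=13 v=1: → [12,17); WM=11
i=12 t=17 v=8: → [17,20); WM=14
i=13 t=18 v=2: → [17,21); WM=15
i=14 t=16 v=9: → [12,21); WM=15
i=15 t=18 v=7: → [12,21); WM=15
i=16 t=19 v=2: → [12,22); WM=16
i=17 t=19 v=4: → [12,22); WM=16
i=18 t=19 v=6: → [12,22); WM=16
i=19 t=23 v=1: → [23,26); WM=20
i=20 t=19 v=8: → [12,22); WM=20
i=21 t=23 v=8: → [23,26); WM=20
i=22 t=21 v=7: → [12,26); WM=20
i=23 t=26 v=3: → [26,29); WM=23

none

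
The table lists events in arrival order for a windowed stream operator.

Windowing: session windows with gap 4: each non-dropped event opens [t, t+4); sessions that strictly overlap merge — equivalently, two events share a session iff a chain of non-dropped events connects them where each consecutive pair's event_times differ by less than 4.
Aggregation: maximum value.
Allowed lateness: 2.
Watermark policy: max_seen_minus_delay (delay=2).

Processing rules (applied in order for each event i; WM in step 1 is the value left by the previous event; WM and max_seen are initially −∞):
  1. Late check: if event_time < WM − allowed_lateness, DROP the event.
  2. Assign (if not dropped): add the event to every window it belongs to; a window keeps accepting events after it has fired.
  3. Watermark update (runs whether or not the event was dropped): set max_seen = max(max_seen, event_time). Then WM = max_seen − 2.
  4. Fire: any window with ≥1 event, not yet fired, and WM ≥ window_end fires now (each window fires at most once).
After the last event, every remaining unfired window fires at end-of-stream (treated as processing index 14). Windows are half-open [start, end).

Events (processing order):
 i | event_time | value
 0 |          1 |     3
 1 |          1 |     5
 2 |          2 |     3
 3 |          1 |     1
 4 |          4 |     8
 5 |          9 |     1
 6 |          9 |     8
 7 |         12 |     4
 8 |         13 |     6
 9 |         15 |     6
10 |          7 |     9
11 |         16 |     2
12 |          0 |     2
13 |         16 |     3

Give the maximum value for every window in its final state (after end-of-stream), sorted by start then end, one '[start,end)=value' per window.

[1,8)=8 [9,20)=8

i=0 t=1 v=3: → [1,5); WM=-1
i=1 t=1 v=5: → [1,5); WM=-1
i=2 t=2 v=3: → [1,6); WM=0
i=3 t=1 v=1: → [1,6); WM=0
i=4 t=4 v=8: → [1,8); WM=2
i=5 t=9 v=1: → [9,13); WM=7
i=6 t=9 v=8: → [9,13); WM=7
i=7 t=12 v=4: → [9,16); WM=10
i=8 t=13 v=6: → [9,17); WM=11
i=9 t=15 v=6: → [9,19); WM=13
i=10 t=7 v=9: DROP (t<13-2); WM=13
i=11 t=16 v=2: → [9,20); WM=14
i=12 t=0 v=2: DROP (t<14-2); WM=14
i=13 t=16 v=3: → [9,20); WM=14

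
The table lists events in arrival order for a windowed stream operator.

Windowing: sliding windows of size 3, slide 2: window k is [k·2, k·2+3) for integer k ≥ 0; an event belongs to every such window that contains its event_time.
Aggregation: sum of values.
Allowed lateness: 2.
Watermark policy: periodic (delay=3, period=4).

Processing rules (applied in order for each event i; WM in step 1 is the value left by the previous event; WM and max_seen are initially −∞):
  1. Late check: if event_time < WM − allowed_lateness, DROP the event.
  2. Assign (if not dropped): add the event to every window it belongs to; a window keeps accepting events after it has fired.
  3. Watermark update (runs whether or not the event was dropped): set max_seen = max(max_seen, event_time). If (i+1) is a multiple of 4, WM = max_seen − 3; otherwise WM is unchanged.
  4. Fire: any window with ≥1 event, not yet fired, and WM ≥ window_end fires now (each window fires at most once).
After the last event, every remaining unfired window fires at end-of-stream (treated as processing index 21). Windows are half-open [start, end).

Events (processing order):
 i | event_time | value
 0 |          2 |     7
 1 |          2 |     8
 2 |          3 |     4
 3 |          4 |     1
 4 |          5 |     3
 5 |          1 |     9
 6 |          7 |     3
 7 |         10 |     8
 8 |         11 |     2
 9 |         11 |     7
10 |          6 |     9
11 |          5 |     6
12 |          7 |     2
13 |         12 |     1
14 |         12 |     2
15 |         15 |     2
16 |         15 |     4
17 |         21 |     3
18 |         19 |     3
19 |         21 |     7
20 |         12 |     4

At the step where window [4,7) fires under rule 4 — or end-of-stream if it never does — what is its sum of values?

4

i=0 t=2 v=7: → [2,5),[0,3); WM=−∞
i=1 t=2 v=8: → [2,5),[0,3); WM=−∞
i=2 t=3 v=4: → [2,5); WM=−∞
i=3 t=4 v=1: → [4,7),[2,5); WM=1
i=4 t=5 v=3: → [4,7); WM=1
i=5 t=1 v=9: → [0,3); WM=1
i=6 t=7 v=3: → [6,9); WM=1
i=7 t=10 v=8: → [10,13),[8,11); WM=7; [0,3) fires=24 [2,5) fires=20 [4,7) fires=4
i=8 t=11 v=2: → [10,13); WM=7
i=9 t=11 v=7: → [10,13); WM=7
i=10 t=6 v=9: → [6,9),[4,7); WM=7
i=11 t=5 v=6: → [4,7); WM=8
i=12 t=7 v=2: → [6,9); WM=8
i=13 t=12 v=1: → [12,15),[10,13); WM=8
i=14 t=12 v=2: → [12,15),[10,13); WM=8
i=15 t=15 v=2: → [14,17); WM=12; [6,9) fires=14 [8,11) fires=8
i=16 t=15 v=4: → [14,17); WM=12
i=17 t=21 v=3: → [20,23); WM=12
i=18 t=19 v=3: → [18,21); WM=12
i=19 t=21 v=7: → [20,23); WM=18; [10,13) fires=20 [12,15) fires=3 [14,17) fires=6
i=20 t=12 v=4: DROP (t<18-2); WM=18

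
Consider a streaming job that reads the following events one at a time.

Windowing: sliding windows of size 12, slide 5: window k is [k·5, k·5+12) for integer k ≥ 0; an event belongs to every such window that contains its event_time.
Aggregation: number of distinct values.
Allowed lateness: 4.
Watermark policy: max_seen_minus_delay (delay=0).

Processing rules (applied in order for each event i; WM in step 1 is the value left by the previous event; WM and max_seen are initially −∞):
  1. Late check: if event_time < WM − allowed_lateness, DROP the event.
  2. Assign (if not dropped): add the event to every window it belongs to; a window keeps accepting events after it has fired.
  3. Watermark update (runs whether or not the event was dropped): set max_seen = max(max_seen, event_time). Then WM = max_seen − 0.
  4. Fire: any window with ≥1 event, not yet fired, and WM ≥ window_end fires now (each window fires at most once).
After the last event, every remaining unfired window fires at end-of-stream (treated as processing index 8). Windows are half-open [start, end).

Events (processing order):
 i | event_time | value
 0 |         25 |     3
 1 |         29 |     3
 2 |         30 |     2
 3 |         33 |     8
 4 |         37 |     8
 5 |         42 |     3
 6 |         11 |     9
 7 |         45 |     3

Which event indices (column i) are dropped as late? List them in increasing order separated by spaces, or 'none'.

6

i=0 t=25 v=3: → [25,37),[20,32),[15,27); WM=25
i=1 t=29 v=3: → [25,37),[20,32); WM=29; [15,27) fires=1
i=2 t=30 v=2: → [30,42),[25,37),[20,32); WM=30
i=3 t=33 v=8: → [30,42),[25,37); WM=33; [20,32) fires=2
i=4 t=37 v=8: → [35,47),[30,42); WM=37; [25,37) fires=3
i=5 t=42 v=3: → [40,52),[35,47); WM=42; [30,42) fires=2
i=6 t=11 v=9: DROP (t<42-4); WM=42
i=7 t=45 v=3: → [45,57),[40,52),[35,47); WM=45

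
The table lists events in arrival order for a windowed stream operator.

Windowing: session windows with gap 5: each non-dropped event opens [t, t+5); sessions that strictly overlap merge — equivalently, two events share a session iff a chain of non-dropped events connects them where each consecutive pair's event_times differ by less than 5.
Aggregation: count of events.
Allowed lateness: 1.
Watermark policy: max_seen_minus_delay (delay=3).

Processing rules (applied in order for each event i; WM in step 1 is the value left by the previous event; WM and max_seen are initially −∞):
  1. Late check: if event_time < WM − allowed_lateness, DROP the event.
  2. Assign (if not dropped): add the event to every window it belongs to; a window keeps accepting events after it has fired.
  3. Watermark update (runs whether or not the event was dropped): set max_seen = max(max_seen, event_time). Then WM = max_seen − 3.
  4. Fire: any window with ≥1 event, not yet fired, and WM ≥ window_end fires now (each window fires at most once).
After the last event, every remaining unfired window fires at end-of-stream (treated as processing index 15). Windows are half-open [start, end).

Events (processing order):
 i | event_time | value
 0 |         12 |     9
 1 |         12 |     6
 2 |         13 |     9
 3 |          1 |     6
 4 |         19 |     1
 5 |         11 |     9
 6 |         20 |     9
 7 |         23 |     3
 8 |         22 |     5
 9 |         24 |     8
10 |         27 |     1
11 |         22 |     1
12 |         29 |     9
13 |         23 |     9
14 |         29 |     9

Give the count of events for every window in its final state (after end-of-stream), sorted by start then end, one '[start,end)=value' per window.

i=0 t=12 v=9: → [12,17); WM=9
i=1 t=12 v=6: → [12,17); WM=9
i=2 t=13 v=9: → [12,18); WM=10
i=3 t=1 v=6: DROP (t<10-1); WM=10
i=4 t=19 v=1: → [19,24); WM=16
i=5 t=11 v=9: DROP (t<16-1); WM=16
i=6 t=20 v=9: → [19,25); WM=17
i=7 t=23 v=3: → [19,28); WM=20
i=8 t=22 v=5: → [19,28); WM=20
i=9 t=24 v=8: → [19,29); WM=21
i=10 t=27 v=1: → [19,32); WM=24
i=11 t=22 v=1: DROP (t<24-1); WM=24
i=12 t=29 v=9: → [19,34); WM=26
i=13 t=23 v=9: DROP (t<26-1); WM=26
i=14 t=29 v=9: → [19,34); WM=26

[12,18)=3 [19,34)=8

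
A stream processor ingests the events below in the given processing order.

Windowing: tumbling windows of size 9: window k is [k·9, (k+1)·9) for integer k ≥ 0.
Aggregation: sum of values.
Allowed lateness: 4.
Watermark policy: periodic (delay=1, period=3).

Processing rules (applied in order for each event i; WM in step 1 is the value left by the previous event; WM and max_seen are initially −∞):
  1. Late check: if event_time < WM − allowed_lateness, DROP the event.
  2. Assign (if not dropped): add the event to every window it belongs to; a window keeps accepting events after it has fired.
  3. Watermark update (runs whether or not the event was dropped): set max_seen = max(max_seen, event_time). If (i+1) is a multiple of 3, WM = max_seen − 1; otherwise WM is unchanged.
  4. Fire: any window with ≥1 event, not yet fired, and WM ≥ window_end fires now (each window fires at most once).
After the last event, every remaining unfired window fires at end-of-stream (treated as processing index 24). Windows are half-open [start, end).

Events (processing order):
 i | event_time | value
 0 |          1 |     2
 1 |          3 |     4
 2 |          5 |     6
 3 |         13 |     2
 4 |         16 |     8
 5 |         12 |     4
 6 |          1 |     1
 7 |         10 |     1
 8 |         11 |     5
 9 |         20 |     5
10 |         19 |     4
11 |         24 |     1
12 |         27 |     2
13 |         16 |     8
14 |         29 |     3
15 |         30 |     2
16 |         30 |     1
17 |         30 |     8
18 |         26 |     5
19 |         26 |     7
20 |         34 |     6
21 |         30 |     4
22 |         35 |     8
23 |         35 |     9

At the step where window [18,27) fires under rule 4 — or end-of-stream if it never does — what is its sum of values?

i=0 t=1 v=2: → [0,9); WM=−∞
i=1 t=3 v=4: → [0,9); WM=−∞
i=2 t=5 v=6: → [0,9); WM=4
i=3 t=13 v=2: → [9,18); WM=4
i=4 t=16 v=8: → [9,18); WM=4
i=5 t=12 v=4: → [9,18); WM=15; [0,9) fires=12
i=6 t=1 v=1: DROP (t<15-4); WM=15
i=7 t=10 v=1: DROP (t<15-4); WM=15
i=8 t=11 v=5: → [9,18); WM=15
i=9 t=20 v=5: → [18,27); WM=15
i=10 t=19 v=4: → [18,27); WM=15
i=11 t=24 v=1: → [18,27); WM=23; [9,18) fires=19
i=12 t=27 v=2: → [27,36); WM=23
i=13 t=16 v=8: DROP (t<23-4); WM=23
i=14 t=29 v=3: → [27,36); WM=28; [18,27) fires=10
i=15 t=30 v=2: → [27,36); WM=28
i=16 t=30 v=1: → [27,36); WM=28
i=17 t=30 v=8: → [27,36); WM=29
i=18 t=26 v=5: → [18,27); WM=29
i=19 t=26 v=7: → [18,27); WM=29
i=20 t=34 v=6: → [27,36); WM=33
i=21 t=30 v=4: → [27,36); WM=33
i=22 t=35 v=8: → [27,36); WM=33
i=23 t=35 v=9: → [27,36); WM=34

10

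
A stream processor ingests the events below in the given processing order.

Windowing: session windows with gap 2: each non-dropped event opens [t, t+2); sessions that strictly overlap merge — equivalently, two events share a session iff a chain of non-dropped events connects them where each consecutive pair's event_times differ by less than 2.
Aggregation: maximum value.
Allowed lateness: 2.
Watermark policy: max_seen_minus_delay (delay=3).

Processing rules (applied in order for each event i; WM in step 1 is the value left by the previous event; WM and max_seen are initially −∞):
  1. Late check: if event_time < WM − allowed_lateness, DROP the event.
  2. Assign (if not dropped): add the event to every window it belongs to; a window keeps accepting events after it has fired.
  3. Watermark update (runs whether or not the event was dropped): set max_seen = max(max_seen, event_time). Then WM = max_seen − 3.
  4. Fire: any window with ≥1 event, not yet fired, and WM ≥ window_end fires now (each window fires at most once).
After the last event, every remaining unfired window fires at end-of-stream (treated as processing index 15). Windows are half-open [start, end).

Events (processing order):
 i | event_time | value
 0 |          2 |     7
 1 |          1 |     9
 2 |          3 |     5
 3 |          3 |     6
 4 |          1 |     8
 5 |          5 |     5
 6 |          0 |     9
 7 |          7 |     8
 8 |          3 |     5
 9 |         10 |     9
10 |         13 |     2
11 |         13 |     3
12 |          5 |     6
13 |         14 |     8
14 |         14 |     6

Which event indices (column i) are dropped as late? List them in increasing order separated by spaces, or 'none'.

12

i=0 t=2 v=7: → [2,4); WM=-1
i=1 t=1 v=9: → [1,4); WM=-1
i=2 t=3 v=5: → [1,5); WM=0
i=3 t=3 v=6: → [1,5); WM=0
i=4 t=1 v=8: → [1,5); WM=0
i=5 t=5 v=5: → [5,7); WM=2
i=6 t=0 v=9: → [0,5); WM=2
i=7 t=7 v=8: → [7,9); WM=4
i=8 t=3 v=5: → [0,5); WM=4
i=9 t=10 v=9: → [10,12); WM=7
i=10 t=13 v=2: → [13,15); WM=10
i=11 t=13 v=3: → [13,15); WM=10
i=12 t=5 v=6: DROP (t<10-2); WM=10
i=13 t=14 v=8: → [13,16); WM=11
i=14 t=14 v=6: → [13,16); WM=11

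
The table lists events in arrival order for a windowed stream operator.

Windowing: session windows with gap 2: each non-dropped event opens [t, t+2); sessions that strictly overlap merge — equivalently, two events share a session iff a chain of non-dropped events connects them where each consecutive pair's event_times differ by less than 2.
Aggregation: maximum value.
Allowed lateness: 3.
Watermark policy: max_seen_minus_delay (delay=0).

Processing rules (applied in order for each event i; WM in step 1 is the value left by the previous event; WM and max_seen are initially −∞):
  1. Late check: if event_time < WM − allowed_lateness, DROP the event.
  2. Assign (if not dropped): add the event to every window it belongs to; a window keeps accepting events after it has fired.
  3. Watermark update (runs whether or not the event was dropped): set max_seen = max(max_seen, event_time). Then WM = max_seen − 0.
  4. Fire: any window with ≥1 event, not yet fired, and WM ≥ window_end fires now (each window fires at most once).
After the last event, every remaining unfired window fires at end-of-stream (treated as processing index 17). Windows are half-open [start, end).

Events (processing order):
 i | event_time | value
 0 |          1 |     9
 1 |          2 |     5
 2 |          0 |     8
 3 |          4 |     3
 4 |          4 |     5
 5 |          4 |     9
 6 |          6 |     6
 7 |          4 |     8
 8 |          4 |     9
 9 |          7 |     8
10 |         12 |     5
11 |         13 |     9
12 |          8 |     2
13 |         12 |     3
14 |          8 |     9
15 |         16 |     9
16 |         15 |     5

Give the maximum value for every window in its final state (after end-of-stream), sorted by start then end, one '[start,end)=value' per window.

i=0 t=1 v=9: → [1,3); WM=1
i=1 t=2 v=5: → [1,4); WM=2
i=2 t=0 v=8: → [0,4); WM=2
i=3 t=4 v=3: → [4,6); WM=4
i=4 t=4 v=5: → [4,6); WM=4
i=5 t=4 v=9: → [4,6); WM=4
i=6 t=6 v=6: → [6,8); WM=6
i=7 t=4 v=8: → [4,6); WM=6
i=8 t=4 v=9: → [4,6); WM=6
i=9 t=7 v=8: → [6,9); WM=7
i=10 t=12 v=5: → [12,14); WM=12
i=11 t=13 v=9: → [12,15); WM=13
i=12 t=8 v=2: DROP (t<13-3); WM=13
i=13 t=12 v=3: → [12,15); WM=13
i=14 t=8 v=9: DROP (t<13-3); WM=13
i=15 t=16 v=9: → [16,18); WM=16
i=16 t=15 v=5: → [15,18); WM=16

[0,4)=9 [4,6)=9 [6,9)=8 [12,15)=9 [15,18)=9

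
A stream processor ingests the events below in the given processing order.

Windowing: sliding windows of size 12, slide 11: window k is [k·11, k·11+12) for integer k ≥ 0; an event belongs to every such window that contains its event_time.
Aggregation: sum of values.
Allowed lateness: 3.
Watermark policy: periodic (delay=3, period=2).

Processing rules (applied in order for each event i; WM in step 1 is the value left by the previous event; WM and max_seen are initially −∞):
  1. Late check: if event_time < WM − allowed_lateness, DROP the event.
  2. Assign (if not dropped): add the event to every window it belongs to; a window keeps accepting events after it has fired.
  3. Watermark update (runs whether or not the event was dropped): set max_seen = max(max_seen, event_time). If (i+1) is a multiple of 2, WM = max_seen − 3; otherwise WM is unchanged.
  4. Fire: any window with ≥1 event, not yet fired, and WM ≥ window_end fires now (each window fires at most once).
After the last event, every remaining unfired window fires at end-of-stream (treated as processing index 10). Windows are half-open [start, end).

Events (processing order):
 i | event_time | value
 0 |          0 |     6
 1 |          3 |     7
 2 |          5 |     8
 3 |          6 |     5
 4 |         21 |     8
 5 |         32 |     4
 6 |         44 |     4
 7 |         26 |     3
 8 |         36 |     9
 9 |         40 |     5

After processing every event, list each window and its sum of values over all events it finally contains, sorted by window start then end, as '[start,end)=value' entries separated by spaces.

[0,12)=26 [11,23)=8 [22,34)=7 [33,45)=9 [44,56)=4

i=0 t=0 v=6: → [0,12); WM=−∞
i=1 t=3 v=7: → [0,12); WM=0
i=2 t=5 v=8: → [0,12); WM=0
i=3 t=6 v=5: → [0,12); WM=3
i=4 t=21 v=8: → [11,23); WM=3
i=5 t=32 v=4: → [22,34); WM=29; [0,12) fires=26 [11,23) fires=8
i=6 t=44 v=4: → [44,56),[33,45); WM=29
i=7 t=26 v=3: → [22,34); WM=41; [22,34) fires=7
i=8 t=36 v=9: DROP (t<41-3); WM=41
i=9 t=40 v=5: → [33,45); WM=41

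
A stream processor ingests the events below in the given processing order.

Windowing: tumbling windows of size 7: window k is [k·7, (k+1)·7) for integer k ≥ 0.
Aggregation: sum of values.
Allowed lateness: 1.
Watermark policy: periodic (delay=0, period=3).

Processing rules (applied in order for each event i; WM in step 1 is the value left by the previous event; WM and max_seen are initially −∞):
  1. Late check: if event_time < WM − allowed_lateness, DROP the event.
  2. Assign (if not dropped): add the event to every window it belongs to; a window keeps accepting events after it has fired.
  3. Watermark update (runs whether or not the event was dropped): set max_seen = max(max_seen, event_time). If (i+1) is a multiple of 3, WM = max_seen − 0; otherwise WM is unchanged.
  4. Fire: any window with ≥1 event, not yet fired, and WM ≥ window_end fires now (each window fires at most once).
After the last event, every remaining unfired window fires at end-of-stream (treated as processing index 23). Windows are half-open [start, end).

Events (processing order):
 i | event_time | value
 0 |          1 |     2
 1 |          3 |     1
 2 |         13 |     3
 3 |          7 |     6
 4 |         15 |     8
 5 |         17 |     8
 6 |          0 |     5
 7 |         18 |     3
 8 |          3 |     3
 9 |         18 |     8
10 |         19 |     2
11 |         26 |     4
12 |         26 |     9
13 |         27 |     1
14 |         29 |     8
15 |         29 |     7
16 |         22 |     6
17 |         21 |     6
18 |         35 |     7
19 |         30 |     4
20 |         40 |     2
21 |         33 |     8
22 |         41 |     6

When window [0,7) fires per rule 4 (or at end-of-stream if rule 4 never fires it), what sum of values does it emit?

3

i=0 t=1 v=2: → [0,7); WM=−∞
i=1 t=3 v=1: → [0,7); WM=−∞
i=2 t=13 v=3: → [7,14); WM=13; [0,7) fires=3
i=3 t=7 v=6: DROP (t<13-1); WM=13
i=4 t=15 v=8: → [14,21); WM=13
i=5 t=17 v=8: → [14,21); WM=17; [7,14) fires=3
i=6 t=0 v=5: DROP (t<17-1); WM=17
i=7 t=18 v=3: → [14,21); WM=17
i=8 t=3 v=3: DROP (t<17-1); WM=18
i=9 t=18 v=8: → [14,21); WM=18
i=10 t=19 v=2: → [14,21); WM=18
i=11 t=26 v=4: → [21,28); WM=26; [14,21) fires=29
i=12 t=26 v=9: → [21,28); WM=26
i=13 t=27 v=1: → [21,28); WM=26
i=14 t=29 v=8: → [28,35); WM=29; [21,28) fires=14
i=15 t=29 v=7: → [28,35); WM=29
i=16 t=22 v=6: DROP (t<29-1); WM=29
i=17 t=21 v=6: DROP (t<29-1); WM=29
i=18 t=35 v=7: → [35,42); WM=29
i=19 t=30 v=4: → [28,35); WM=29
i=20 t=40 v=2: → [35,42); WM=40; [28,35) fires=19
i=21 t=33 v=8: DROP (t<40-1); WM=40
i=22 t=41 v=6: → [35,42); WM=40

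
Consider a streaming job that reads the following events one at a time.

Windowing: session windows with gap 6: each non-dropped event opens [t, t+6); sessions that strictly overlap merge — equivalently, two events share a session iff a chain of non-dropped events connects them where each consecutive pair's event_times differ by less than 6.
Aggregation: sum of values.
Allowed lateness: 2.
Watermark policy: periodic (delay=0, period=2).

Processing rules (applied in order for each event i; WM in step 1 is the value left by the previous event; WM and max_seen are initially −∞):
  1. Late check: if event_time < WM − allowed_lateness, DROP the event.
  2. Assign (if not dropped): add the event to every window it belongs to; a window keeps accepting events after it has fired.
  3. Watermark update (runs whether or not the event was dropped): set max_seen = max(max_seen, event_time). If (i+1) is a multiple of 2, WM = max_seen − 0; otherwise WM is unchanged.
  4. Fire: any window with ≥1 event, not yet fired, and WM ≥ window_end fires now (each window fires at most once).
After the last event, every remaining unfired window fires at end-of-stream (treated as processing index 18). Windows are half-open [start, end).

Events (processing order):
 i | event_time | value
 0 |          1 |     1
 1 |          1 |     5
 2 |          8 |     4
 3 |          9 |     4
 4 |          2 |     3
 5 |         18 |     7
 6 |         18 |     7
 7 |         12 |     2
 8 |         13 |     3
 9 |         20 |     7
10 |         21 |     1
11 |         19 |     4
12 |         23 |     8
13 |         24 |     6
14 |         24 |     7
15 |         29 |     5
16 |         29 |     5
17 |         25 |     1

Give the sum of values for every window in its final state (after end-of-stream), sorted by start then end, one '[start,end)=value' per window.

[1,7)=6 [8,15)=8 [18,35)=57

i=0 t=1 v=1: → [1,7); WM=−∞
i=1 t=1 v=5: → [1,7); WM=1
i=2 t=8 v=4: → [8,14); WM=1
i=3 t=9 v=4: → [8,15); WM=9
i=4 t=2 v=3: DROP (t<9-2); WM=9
i=5 t=18 v=7: → [18,24); WM=18
i=6 t=18 v=7: → [18,24); WM=18
i=7 t=12 v=2: DROP (t<18-2); WM=18
i=8 t=13 v=3: DROP (t<18-2); WM=18
i=9 t=20 v=7: → [18,26); WM=20
i=10 t=21 v=1: → [18,27); WM=20
i=11 t=19 v=4: → [18,27); WM=21
i=12 t=23 v=8: → [18,29); WM=21
i=13 t=24 v=6: → [18,30); WM=24
i=14 t=24 v=7: → [18,30); WM=24
i=15 t=29 v=5: → [18,35); WM=29
i=16 t=29 v=5: → [18,35); WM=29
i=17 t=25 v=1: DROP (t<29-2); WM=29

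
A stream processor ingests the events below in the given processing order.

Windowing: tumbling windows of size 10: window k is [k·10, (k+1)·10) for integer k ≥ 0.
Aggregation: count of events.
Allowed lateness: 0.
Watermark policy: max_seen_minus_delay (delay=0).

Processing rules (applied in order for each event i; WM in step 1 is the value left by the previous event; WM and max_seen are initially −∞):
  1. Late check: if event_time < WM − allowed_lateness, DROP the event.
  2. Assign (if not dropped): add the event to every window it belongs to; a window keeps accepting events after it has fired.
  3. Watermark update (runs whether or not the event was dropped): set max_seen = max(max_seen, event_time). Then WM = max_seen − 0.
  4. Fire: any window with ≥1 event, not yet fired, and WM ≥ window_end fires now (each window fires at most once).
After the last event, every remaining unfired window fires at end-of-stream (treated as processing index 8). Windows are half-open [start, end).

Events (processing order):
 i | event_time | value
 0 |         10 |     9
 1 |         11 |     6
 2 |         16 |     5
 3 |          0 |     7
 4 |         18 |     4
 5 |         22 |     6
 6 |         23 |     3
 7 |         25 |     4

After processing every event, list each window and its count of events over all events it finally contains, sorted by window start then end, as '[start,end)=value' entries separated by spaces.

i=0 t=10 v=9: → [10,20); WM=10
i=1 t=11 v=6: → [10,20); WM=11
i=2 t=16 v=5: → [10,20); WM=16
i=3 t=0 v=7: DROP (t<16-0); WM=16
i=4 t=18 v=4: → [10,20); WM=18
i=5 t=22 v=6: → [20,30); WM=22; [10,20) fires=4
i=6 t=23 v=3: → [20,30); WM=23
i=7 t=25 v=4: → [20,30); WM=25

[10,20)=4 [20,30)=3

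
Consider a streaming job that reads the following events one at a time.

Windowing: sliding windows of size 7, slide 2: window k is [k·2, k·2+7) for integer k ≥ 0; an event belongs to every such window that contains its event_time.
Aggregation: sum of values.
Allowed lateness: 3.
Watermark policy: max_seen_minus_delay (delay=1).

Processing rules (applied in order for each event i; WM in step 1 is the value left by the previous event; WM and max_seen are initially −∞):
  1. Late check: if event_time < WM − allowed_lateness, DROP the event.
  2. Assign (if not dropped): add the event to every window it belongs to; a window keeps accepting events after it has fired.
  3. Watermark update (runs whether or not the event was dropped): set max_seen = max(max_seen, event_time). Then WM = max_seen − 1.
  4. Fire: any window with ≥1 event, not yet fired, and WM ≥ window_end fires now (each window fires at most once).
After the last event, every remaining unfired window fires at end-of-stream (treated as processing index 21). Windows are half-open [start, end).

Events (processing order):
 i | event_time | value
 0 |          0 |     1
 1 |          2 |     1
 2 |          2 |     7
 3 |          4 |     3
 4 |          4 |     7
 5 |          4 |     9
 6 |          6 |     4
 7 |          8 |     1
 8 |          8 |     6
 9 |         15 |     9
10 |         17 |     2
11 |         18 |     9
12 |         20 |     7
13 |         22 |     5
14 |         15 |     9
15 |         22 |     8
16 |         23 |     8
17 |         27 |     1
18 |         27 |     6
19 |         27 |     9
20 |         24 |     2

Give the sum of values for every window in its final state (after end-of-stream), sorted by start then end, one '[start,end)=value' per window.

[0,7)=32 [2,9)=38 [4,11)=30 [6,13)=11 [8,15)=7 [10,17)=9 [12,19)=20 [14,21)=27 [16,23)=31 [18,25)=39 [20,27)=30 [22,29)=39 [24,31)=18 [26,33)=16

i=0 t=0 v=1: → [0,7); WM=-1
i=1 t=2 v=1: → [2,9),[0,7); WM=1
i=2 t=2 v=7: → [2,9),[0,7); WM=1
i=3 t=4 v=3: → [4,11),[2,9),[0,7); WM=3
i=4 t=4 v=7: → [4,11),[2,9),[0,7); WM=3
i=5 t=4 v=9: → [4,11),[2,9),[0,7); WM=3
i=6 t=6 v=4: → [6,13),[4,11),[2,9),[0,7); WM=5
i=7 t=8 v=1: → [8,15),[6,13),[4,11),[2,9); WM=7; [0,7) fires=32
i=8 t=8 v=6: → [8,15),[6,13),[4,11),[2,9); WM=7
i=9 t=15 v=9: → [14,21),[12,19),[10,17); WM=14; [2,9) fires=38 [4,11) fires=30 [6,13) fires=11
i=10 t=17 v=2: → [16,23),[14,21),[12,19); WM=16; [8,15) fires=7
i=11 t=18 v=9: → [18,25),[16,23),[14,21),[12,19); WM=17; [10,17) fires=9
i=12 t=20 v=7: → [20,27),[18,25),[16,23),[14,21); WM=19; [12,19) fires=20
i=13 t=22 v=5: → [22,29),[20,27),[18,25),[16,23); WM=21; [14,21) fires=27
i=14 t=15 v=9: DROP (t<21-3); WM=21
i=15 t=22 v=8: → [22,29),[20,27),[18,25),[16,23); WM=21
i=16 t=23 v=8: → [22,29),[20,27),[18,25); WM=22
i=17 t=27 v=1: → [26,33),[24,31),[22,29); WM=26; [16,23) fires=31 [18,25) fires=37
i=18 t=27 v=6: → [26,33),[24,31),[22,29); WM=26
i=19 t=27 v=9: → [26,33),[24,31),[22,29); WM=26
i=20 t=24 v=2: → [24,31),[22,29),[20,27),[18,25); WM=26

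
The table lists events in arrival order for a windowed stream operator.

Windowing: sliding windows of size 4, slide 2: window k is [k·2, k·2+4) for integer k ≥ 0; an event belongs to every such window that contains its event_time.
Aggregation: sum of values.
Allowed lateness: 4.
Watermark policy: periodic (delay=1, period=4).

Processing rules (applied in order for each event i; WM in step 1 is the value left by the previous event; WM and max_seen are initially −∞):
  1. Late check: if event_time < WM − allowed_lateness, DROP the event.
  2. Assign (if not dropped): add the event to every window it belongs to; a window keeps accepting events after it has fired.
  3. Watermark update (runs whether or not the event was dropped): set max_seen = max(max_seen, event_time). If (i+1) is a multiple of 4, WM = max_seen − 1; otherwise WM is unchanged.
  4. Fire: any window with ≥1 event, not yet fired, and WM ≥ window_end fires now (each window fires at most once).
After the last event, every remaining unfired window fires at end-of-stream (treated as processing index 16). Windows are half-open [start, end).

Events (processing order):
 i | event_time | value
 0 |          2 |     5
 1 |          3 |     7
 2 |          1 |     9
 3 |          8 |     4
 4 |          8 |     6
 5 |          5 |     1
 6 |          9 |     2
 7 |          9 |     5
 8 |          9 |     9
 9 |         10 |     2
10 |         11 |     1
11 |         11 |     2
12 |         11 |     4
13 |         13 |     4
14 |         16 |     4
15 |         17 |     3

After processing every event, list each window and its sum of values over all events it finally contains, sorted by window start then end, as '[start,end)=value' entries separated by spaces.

[0,4)=21 [2,6)=13 [4,8)=1 [6,10)=26 [8,12)=35 [10,14)=13 [12,16)=4 [14,18)=7 [16,20)=7

i=0 t=2 v=5: → [2,6),[0,4); WM=−∞
i=1 t=3 v=7: → [2,6),[0,4); WM=−∞
i=2 t=1 v=9: → [0,4); WM=−∞
i=3 t=8 v=4: → [8,12),[6,10); WM=7; [0,4) fires=21 [2,6) fires=12
i=4 t=8 v=6: → [8,12),[6,10); WM=7
i=5 t=5 v=1: → [4,8),[2,6); WM=7
i=6 t=9 v=2: → [8,12),[6,10); WM=7
i=7 t=9 v=5: → [8,12),[6,10); WM=8; [4,8) fires=1
i=8 t=9 v=9: → [8,12),[6,10); WM=8
i=9 t=10 v=2: → [10,14),[8,12); WM=8
i=10 t=11 v=1: → [10,14),[8,12); WM=8
i=11 t=11 v=2: → [10,14),[8,12); WM=10; [6,10) fires=26
i=12 t=11 v=4: → [10,14),[8,12); WM=10
i=13 t=13 v=4: → [12,16),[10,14); WM=10
i=14 t=16 v=4: → [16,20),[14,18); WM=10
i=15 t=17 v=3: → [16,20),[14,18); WM=16; [8,12) fires=35 [10,14) fires=13 [12,16) fires=4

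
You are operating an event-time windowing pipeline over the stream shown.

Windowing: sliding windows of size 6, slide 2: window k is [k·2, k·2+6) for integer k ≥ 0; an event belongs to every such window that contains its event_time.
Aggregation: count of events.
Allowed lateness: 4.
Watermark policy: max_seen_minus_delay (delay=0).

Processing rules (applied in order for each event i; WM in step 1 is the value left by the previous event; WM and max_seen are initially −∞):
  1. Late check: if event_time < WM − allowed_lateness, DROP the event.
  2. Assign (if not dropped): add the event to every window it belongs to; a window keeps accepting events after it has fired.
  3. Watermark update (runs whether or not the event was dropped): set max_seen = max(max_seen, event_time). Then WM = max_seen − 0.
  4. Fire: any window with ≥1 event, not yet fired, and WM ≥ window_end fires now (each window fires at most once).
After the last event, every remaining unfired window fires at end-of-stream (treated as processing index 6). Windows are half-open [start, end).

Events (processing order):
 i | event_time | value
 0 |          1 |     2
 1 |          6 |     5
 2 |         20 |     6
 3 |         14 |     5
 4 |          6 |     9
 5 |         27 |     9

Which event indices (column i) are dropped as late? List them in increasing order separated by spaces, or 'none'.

i=0 t=1 v=2: → [0,6); WM=1
i=1 t=6 v=5: → [6,12),[4,10),[2,8); WM=6; [0,6) fires=1
i=2 t=20 v=6: → [20,26),[18,24),[16,22); WM=20; [2,8) fires=1 [4,10) fires=1 [6,12) fires=1
i=3 t=14 v=5: DROP (t<20-4); WM=20
i=4 t=6 v=9: DROP (t<20-4); WM=20
i=5 t=27 v=9: → [26,32),[24,30),[22,28); WM=27; [16,22) fires=1 [18,24) fires=1 [20,26) fires=1

3 4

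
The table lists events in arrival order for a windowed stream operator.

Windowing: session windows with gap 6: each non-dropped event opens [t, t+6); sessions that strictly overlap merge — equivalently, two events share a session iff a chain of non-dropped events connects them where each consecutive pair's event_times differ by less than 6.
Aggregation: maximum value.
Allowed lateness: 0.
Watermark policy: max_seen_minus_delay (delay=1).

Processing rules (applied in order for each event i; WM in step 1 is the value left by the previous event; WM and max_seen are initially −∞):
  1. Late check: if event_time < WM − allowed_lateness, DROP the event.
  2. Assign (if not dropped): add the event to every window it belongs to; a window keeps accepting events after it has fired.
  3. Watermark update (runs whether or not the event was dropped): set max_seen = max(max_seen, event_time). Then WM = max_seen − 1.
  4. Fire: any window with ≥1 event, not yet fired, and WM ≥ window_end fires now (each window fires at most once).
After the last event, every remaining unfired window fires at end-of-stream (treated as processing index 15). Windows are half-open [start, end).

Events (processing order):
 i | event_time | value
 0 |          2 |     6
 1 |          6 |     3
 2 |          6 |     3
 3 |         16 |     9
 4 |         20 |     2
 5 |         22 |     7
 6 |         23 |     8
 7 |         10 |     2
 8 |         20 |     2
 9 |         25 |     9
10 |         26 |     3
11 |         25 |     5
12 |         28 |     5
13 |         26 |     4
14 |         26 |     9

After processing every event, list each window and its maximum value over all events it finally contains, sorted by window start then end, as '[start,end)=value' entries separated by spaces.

[2,12)=6 [16,34)=9

i=0 t=2 v=6: → [2,8); WM=1
i=1 t=6 v=3: → [2,12); WM=5
i=2 t=6 v=3: → [2,12); WM=5
i=3 t=16 v=9: → [16,22); WM=15
i=4 t=20 v=2: → [16,26); WM=19
i=5 t=22 v=7: → [16,28); WM=21
i=6 t=23 v=8: → [16,29); WM=22
i=7 t=10 v=2: DROP (t<22-0); WM=22
i=8 t=20 v=2: DROP (t<22-0); WM=22
i=9 t=25 v=9: → [16,31); WM=24
i=10 t=26 v=3: → [16,32); WM=25
i=11 t=25 v=5: → [16,32); WM=25
i=12 t=28 v=5: → [16,34); WM=27
i=13 t=26 v=4: DROP (t<27-0); WM=27
i=14 t=26 v=9: DROP (t<27-0); WM=27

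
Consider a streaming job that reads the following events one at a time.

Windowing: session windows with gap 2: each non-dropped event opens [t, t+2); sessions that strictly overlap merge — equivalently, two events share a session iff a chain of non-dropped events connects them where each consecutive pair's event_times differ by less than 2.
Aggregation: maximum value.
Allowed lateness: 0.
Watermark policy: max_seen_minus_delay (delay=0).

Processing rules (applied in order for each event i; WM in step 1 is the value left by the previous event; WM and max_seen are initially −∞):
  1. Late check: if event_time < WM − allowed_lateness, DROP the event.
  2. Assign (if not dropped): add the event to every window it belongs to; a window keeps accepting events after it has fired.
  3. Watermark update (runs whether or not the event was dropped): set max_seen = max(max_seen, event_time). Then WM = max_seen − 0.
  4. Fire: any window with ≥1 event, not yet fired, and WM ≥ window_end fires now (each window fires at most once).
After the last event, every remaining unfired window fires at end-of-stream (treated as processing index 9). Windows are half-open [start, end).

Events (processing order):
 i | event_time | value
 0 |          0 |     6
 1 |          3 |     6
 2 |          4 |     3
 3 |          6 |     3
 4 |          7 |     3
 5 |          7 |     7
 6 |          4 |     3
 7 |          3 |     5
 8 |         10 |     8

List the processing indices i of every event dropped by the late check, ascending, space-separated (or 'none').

6 7

i=0 t=0 v=6: → [0,2); WM=0
i=1 t=3 v=6: → [3,5); WM=3
i=2 t=4 v=3: → [3,6); WM=4
i=3 t=6 v=3: → [6,8); WM=6
i=4 t=7 v=3: → [6,9); WM=7
i=5 t=7 v=7: → [6,9); WM=7
i=6 t=4 v=3: DROP (t<7-0); WM=7
i=7 t=3 v=5: DROP (t<7-0); WM=7
i=8 t=10 v=8: → [10,12); WM=10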